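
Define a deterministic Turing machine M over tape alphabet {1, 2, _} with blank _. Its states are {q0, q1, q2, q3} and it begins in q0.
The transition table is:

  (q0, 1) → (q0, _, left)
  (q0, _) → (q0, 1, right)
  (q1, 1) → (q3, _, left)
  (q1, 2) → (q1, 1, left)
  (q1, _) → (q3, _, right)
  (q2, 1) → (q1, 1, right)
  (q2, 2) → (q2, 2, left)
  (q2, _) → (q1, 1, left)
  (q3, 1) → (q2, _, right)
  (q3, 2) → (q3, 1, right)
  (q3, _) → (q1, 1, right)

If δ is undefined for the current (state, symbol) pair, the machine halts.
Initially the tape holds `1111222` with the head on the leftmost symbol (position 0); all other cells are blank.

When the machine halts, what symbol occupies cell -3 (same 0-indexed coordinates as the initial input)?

1

state=q0 head=0 tape=____[1]111222   (q0,1)→(q0,_,left)
state=q0 head=-1 tape=___[_]_111222   (q0,_)→(q0,1,right)
state=q0 head=0 tape=___1[_]111222   (q0,_)→(q0,1,right)
state=q0 head=1 tape=___11[1]11222   (q0,1)→(q0,_,left)
state=q0 head=0 tape=___1[1]_11222   (q0,1)→(q0,_,left)
state=q0 head=-1 tape=___[1]__11222   (q0,1)→(q0,_,left)
state=q0 head=-2 tape=__[_]___11222   (q0,_)→(q0,1,right)
state=q0 head=-1 tape=__1[_]__11222   (q0,_)→(q0,1,right)
state=q0 head=0 tape=__11[_]_11222   (q0,_)→(q0,1,right)
state=q0 head=1 tape=__111[_]11222   (q0,_)→(q0,1,right)
state=q0 head=2 tape=__1111[1]1222   (q0,1)→(q0,_,left)
state=q0 head=1 tape=__111[1]_1222   (q0,1)→(q0,_,left)
state=q0 head=0 tape=__11[1]__1222   (q0,1)→(q0,_,left)
state=q0 head=-1 tape=__1[1]___1222   (q0,1)→(q0,_,left)
state=q0 head=-2 tape=__[1]____1222   (q0,1)→(q0,_,left)
state=q0 head=-3 tape=_[_]_____1222   (q0,_)→(q0,1,right)
state=q0 head=-2 tape=_1[_]____1222   (q0,_)→(q0,1,right)
state=q0 head=-1 tape=_11[_]___1222   (q0,_)→(q0,1,right)
state=q0 head=0 tape=_111[_]__1222   (q0,_)→(q0,1,right)
state=q0 head=1 tape=_1111[_]_1222   (q0,_)→(q0,1,right)
state=q0 head=2 tape=_11111[_]1222   (q0,_)→(q0,1,right)
state=q0 head=3 tape=_111111[1]222   (q0,1)→(q0,_,left)
state=q0 head=2 tape=_11111[1]_222   (q0,1)→(q0,_,left)
state=q0 head=1 tape=_1111[1]__222   (q0,1)→(q0,_,left)
state=q0 head=0 tape=_111[1]___222   (q0,1)→(q0,_,left)
state=q0 head=-1 tape=_11[1]____222   (q0,1)→(q0,_,left)
state=q0 head=-2 tape=_1[1]_____222   (q0,1)→(q0,_,left)
state=q0 head=-3 tape=_[1]______222   (q0,1)→(q0,_,left)
state=q0 head=-4 tape=[_]_______222   (q0,_)→(q0,1,right)
state=q0 head=-3 tape=1[_]______222   (q0,_)→(q0,1,right)
state=q0 head=-2 tape=11[_]_____222   (q0,_)→(q0,1,right)
state=q0 head=-1 tape=111[_]____222   (q0,_)→(q0,1,right)
state=q0 head=0 tape=1111[_]___222   (q0,_)→(q0,1,right)
state=q0 head=1 tape=11111[_]__222   (q0,_)→(q0,1,right)
state=q0 head=2 tape=111111[_]_222   (q0,_)→(q0,1,right)
state=q0 head=3 tape=1111111[_]222   (q0,_)→(q0,1,right)
state=q0 head=4 tape=11111111[2]22
Cell -3 holds 1 when M halts.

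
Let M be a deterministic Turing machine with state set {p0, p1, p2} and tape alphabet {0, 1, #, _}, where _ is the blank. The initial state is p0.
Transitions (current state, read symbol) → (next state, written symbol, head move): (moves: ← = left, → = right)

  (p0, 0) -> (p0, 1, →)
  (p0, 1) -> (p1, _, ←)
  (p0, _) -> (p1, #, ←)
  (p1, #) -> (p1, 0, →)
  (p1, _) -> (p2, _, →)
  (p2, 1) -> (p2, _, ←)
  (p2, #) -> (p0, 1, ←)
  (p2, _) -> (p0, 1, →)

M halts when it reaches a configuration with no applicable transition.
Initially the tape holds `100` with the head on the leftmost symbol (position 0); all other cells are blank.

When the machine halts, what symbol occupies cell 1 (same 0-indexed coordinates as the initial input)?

1

state=p0 head=0 tape=_[1]00_   (p0,1)→(p1,_,←)
state=p1 head=-1 tape=[_]_00_   (p1,_)→(p2,_,→)
state=p2 head=0 tape=_[_]00_   (p2,_)→(p0,1,→)
state=p0 head=1 tape=_1[0]0_   (p0,0)→(p0,1,→)
state=p0 head=2 tape=_11[0]_   (p0,0)→(p0,1,→)
state=p0 head=3 tape=_111[_]   (p0,_)→(p1,#,←)
state=p1 head=2 tape=_11[1]#
Cell 1 holds 1 when M halts.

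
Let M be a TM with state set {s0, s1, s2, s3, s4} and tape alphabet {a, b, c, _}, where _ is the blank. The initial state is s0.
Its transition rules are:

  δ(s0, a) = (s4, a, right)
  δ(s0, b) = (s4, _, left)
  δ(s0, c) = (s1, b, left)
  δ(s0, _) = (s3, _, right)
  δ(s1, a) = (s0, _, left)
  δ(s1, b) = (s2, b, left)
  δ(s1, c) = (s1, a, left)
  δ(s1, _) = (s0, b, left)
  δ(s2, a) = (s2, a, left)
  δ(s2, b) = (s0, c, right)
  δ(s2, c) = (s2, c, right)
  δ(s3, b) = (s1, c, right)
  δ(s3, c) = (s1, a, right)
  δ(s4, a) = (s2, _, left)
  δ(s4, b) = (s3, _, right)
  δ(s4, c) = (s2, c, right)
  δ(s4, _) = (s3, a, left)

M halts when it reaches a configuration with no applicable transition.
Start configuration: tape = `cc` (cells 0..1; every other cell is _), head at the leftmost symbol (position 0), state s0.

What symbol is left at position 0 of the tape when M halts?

a

s0 | ____[c]c   read c → write b, move left, go to s1
s1 | ___[_]bc   read _ → write b, move left, go to s0
s0 | __[_]bbc   read _ → write _, move right, go to s3
s3 | ___[b]bc   read b → write c, move right, go to s1
s1 | ___c[b]c   read b → write b, move left, go to s2
s2 | ___[c]bc   read c → write c, move right, go to s2
s2 | ___c[b]c   read b → write c, move right, go to s0
s0 | ___cc[c]   read c → write b, move left, go to s1
s1 | ___c[c]b   read c → write a, move left, go to s1
s1 | ___[c]ab   read c → write a, move left, go to s1
s1 | __[_]aab   read _ → write b, move left, go to s0
s0 | _[_]baab   read _ → write _, move right, go to s3
s3 | __[b]aab   read b → write c, move right, go to s1
s1 | __c[a]ab   read a → write _, move left, go to s0
s0 | __[c]_ab   read c → write b, move left, go to s1
s1 | _[_]b_ab   read _ → write b, move left, go to s0
s0 | [_]bb_ab   read _ → write _, move right, go to s3
s3 | _[b]b_ab   read b → write c, move right, go to s1
s1 | _c[b]_ab   read b → write b, move left, go to s2
s2 | _[c]b_ab   read c → write c, move right, go to s2
s2 | _c[b]_ab   read b → write c, move right, go to s0
s0 | _cc[_]ab   read _ → write _, move right, go to s3
s3 | _cc_[a]b
Cell 0 holds a when M halts.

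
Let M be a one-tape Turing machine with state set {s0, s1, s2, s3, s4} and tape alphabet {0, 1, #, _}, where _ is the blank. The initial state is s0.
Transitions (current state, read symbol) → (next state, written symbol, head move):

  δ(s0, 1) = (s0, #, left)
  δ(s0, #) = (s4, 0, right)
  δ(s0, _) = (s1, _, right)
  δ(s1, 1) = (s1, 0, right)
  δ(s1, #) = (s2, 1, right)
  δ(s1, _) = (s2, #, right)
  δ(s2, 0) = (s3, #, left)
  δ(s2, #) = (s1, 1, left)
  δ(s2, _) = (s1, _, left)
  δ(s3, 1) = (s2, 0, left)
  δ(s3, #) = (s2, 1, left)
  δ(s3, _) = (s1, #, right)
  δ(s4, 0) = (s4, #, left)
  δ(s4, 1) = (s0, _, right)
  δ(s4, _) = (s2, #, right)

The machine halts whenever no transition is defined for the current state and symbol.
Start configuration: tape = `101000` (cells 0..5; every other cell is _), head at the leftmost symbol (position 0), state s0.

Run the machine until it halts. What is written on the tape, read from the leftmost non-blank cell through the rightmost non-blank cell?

s0 | ___[1]01000   read 1 → write #, move left, go to s0
s0 | __[_]#01000   read _ → write _, move right, go to s1
s1 | ___[#]01000   read # → write 1, move right, go to s2
s2 | ___1[0]1000   read 0 → write #, move left, go to s3
s3 | ___[1]#1000   read 1 → write 0, move left, go to s2
s2 | __[_]0#1000   read _ → write _, move left, go to s1
s1 | _[_]_0#1000   read _ → write #, move right, go to s2
s2 | _#[_]0#1000   read _ → write _, move left, go to s1
s1 | _[#]_0#1000   read # → write 1, move right, go to s2
s2 | _1[_]0#1000   read _ → write _, move left, go to s1
s1 | _[1]_0#1000   read 1 → write 0, move right, go to s1
s1 | _0[_]0#1000   read _ → write #, move right, go to s2
s2 | _0#[0]#1000   read 0 → write #, move left, go to s3
s3 | _0[#]##1000   read # → write 1, move left, go to s2
s2 | _[0]1##1000   read 0 → write #, move left, go to s3
s3 | [_]#1##1000   read _ → write #, move right, go to s1
s1 | #[#]1##1000   read # → write 1, move right, go to s2
s2 | #1[1]##1000
The non-blank tape span at halt is #11##1000.

#11##1000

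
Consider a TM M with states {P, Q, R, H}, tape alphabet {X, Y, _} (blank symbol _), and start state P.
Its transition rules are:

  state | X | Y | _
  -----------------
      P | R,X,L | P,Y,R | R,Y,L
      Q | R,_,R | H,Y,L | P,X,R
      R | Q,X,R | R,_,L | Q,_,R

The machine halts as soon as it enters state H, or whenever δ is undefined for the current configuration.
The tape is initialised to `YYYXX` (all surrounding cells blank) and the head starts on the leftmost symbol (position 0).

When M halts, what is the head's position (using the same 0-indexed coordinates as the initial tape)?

P | _[Y]YYXX   read Y → write Y, move R, go to P
P | _Y[Y]YXX   read Y → write Y, move R, go to P
P | _YY[Y]XX   read Y → write Y, move R, go to P
P | _YYY[X]X   read X → write X, move L, go to R
R | _YY[Y]XX   read Y → write _, move L, go to R
R | _Y[Y]_XX   read Y → write _, move L, go to R
R | _[Y]__XX   read Y → write _, move L, go to R
R | [_]___XX   read _ → write _, move R, go to Q
Q | _[_]__XX   read _ → write X, move R, go to P
P | _X[_]_XX   read _ → write Y, move L, go to R
R | _[X]Y_XX   read X → write X, move R, go to Q
Q | _X[Y]_XX   read Y → write Y, move L, go to H
H | _[X]Y_XX
At halt the head is at cell 0.

0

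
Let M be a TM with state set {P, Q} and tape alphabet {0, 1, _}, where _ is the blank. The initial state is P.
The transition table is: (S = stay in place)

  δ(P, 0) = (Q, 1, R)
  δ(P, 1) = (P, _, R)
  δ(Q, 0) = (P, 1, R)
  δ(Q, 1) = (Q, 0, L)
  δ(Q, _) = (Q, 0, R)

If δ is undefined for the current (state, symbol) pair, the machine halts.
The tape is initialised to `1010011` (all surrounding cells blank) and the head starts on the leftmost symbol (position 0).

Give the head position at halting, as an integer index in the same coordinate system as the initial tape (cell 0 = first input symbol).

state=P head=0 tape=_[1]010011_   (P,1)→(P,_,R)
state=P head=1 tape=__[0]10011_   (P,0)→(Q,1,R)
state=Q head=2 tape=__1[1]0011_   (Q,1)→(Q,0,L)
state=Q head=1 tape=__[1]00011_   (Q,1)→(Q,0,L)
state=Q head=0 tape=_[_]000011_   (Q,_)→(Q,0,R)
state=Q head=1 tape=_0[0]00011_   (Q,0)→(P,1,R)
state=P head=2 tape=_01[0]0011_   (P,0)→(Q,1,R)
state=Q head=3 tape=_011[0]011_   (Q,0)→(P,1,R)
state=P head=4 tape=_0111[0]11_   (P,0)→(Q,1,R)
state=Q head=5 tape=_01111[1]1_   (Q,1)→(Q,0,L)
state=Q head=4 tape=_0111[1]01_   (Q,1)→(Q,0,L)
state=Q head=3 tape=_011[1]001_   (Q,1)→(Q,0,L)
state=Q head=2 tape=_01[1]0001_   (Q,1)→(Q,0,L)
state=Q head=1 tape=_0[1]00001_   (Q,1)→(Q,0,L)
state=Q head=0 tape=_[0]000001_   (Q,0)→(P,1,R)
state=P head=1 tape=_1[0]00001_   (P,0)→(Q,1,R)
state=Q head=2 tape=_11[0]0001_   (Q,0)→(P,1,R)
state=P head=3 tape=_111[0]001_   (P,0)→(Q,1,R)
state=Q head=4 tape=_1111[0]01_   (Q,0)→(P,1,R)
state=P head=5 tape=_11111[0]1_   (P,0)→(Q,1,R)
state=Q head=6 tape=_111111[1]_   (Q,1)→(Q,0,L)
state=Q head=5 tape=_11111[1]0_   (Q,1)→(Q,0,L)
state=Q head=4 tape=_1111[1]00_   (Q,1)→(Q,0,L)
state=Q head=3 tape=_111[1]000_   (Q,1)→(Q,0,L)
state=Q head=2 tape=_11[1]0000_   (Q,1)→(Q,0,L)
state=Q head=1 tape=_1[1]00000_   (Q,1)→(Q,0,L)
state=Q head=0 tape=_[1]000000_   (Q,1)→(Q,0,L)
state=Q head=-1 tape=[_]0000000_   (Q,_)→(Q,0,R)
state=Q head=0 tape=0[0]000000_   (Q,0)→(P,1,R)
state=P head=1 tape=01[0]00000_   (P,0)→(Q,1,R)
state=Q head=2 tape=011[0]0000_   (Q,0)→(P,1,R)
state=P head=3 tape=0111[0]000_   (P,0)→(Q,1,R)
state=Q head=4 tape=01111[0]00_   (Q,0)→(P,1,R)
state=P head=5 tape=011111[0]0_   (P,0)→(Q,1,R)
state=Q head=6 tape=0111111[0]_   (Q,0)→(P,1,R)
state=P head=7 tape=01111111[_]
At halt the head is at cell 7.

7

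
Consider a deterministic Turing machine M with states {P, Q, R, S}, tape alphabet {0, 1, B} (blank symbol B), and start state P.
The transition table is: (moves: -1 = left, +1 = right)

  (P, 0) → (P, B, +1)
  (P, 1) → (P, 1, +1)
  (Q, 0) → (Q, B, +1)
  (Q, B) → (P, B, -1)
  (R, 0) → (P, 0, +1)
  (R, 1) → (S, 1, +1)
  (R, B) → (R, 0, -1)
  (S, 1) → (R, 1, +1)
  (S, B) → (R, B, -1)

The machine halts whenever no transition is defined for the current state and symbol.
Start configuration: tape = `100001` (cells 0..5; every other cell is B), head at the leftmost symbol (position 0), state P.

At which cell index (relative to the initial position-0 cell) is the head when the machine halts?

state=P head=0 tape=[1]00001B   (P,1)→(P,1,+1)
state=P head=1 tape=1[0]0001B   (P,0)→(P,B,+1)
state=P head=2 tape=1B[0]001B   (P,0)→(P,B,+1)
state=P head=3 tape=1BB[0]01B   (P,0)→(P,B,+1)
state=P head=4 tape=1BBB[0]1B   (P,0)→(P,B,+1)
state=P head=5 tape=1BBBB[1]B   (P,1)→(P,1,+1)
state=P head=6 tape=1BBBB1[B]
At halt the head is at cell 6.

6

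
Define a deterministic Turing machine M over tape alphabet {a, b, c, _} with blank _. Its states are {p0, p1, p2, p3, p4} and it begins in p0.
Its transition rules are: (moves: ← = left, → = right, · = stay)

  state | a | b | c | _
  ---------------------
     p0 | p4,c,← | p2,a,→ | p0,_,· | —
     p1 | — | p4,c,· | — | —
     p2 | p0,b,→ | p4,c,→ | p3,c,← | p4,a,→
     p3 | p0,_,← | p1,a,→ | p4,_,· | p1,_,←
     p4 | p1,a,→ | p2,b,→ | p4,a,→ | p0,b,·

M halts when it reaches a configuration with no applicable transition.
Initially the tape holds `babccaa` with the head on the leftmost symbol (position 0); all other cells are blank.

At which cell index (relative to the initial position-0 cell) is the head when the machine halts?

p0 | [b]abccaa   read b → write a, move →, go to p2
p2 | a[a]bccaa   read a → write b, move →, go to p0
p0 | ab[b]ccaa   read b → write a, move →, go to p2
p2 | aba[c]caa   read c → write c, move ←, go to p3
p3 | ab[a]ccaa   read a → write _, move ←, go to p0
p0 | a[b]_ccaa   read b → write a, move →, go to p2
p2 | aa[_]ccaa   read _ → write a, move →, go to p4
p4 | aaa[c]caa   read c → write a, move →, go to p4
p4 | aaaa[c]aa   read c → write a, move →, go to p4
p4 | aaaaa[a]a   read a → write a, move →, go to p1
p1 | aaaaaa[a]
At halt the head is at cell 6.

6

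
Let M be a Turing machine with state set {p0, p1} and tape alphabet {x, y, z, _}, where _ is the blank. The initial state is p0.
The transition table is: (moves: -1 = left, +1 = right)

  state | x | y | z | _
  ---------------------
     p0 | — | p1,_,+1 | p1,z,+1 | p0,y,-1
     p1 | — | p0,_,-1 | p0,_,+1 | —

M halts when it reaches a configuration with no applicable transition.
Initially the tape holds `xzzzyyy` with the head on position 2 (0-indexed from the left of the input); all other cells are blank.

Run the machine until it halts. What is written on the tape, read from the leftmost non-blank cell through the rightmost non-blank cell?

state=p0 head=2 tape=xz[z]zyyy   (p0,z)→(p1,z,+1)
state=p1 head=3 tape=xzz[z]yyy   (p1,z)→(p0,_,+1)
state=p0 head=4 tape=xzz_[y]yy   (p0,y)→(p1,_,+1)
state=p1 head=5 tape=xzz__[y]y   (p1,y)→(p0,_,-1)
state=p0 head=4 tape=xzz_[_]_y   (p0,_)→(p0,y,-1)
state=p0 head=3 tape=xzz[_]y_y   (p0,_)→(p0,y,-1)
state=p0 head=2 tape=xz[z]yy_y   (p0,z)→(p1,z,+1)
state=p1 head=3 tape=xzz[y]y_y   (p1,y)→(p0,_,-1)
state=p0 head=2 tape=xz[z]_y_y   (p0,z)→(p1,z,+1)
state=p1 head=3 tape=xzz[_]y_y
The non-blank tape span at halt is xzz_y_y.

xzz_y_y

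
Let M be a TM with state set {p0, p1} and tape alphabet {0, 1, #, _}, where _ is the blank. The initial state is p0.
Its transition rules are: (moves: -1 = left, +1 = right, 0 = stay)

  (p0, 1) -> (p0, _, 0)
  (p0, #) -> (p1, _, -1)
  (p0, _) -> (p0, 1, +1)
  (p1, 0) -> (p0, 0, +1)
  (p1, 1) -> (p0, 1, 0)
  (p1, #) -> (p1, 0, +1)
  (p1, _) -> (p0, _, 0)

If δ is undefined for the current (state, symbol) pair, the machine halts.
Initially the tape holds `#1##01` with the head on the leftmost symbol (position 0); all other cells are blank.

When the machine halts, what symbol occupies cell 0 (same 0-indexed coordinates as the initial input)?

1

state=p0 head=0 tape=_[#]1##01   (p0,#)→(p1,_,-1)
state=p1 head=-1 tape=[_]_1##01   (p1,_)→(p0,_,0)
state=p0 head=-1 tape=[_]_1##01   (p0,_)→(p0,1,+1)
state=p0 head=0 tape=1[_]1##01   (p0,_)→(p0,1,+1)
state=p0 head=1 tape=11[1]##01   (p0,1)→(p0,_,0)
state=p0 head=1 tape=11[_]##01   (p0,_)→(p0,1,+1)
state=p0 head=2 tape=111[#]#01   (p0,#)→(p1,_,-1)
state=p1 head=1 tape=11[1]_#01   (p1,1)→(p0,1,0)
state=p0 head=1 tape=11[1]_#01   (p0,1)→(p0,_,0)
state=p0 head=1 tape=11[_]_#01   (p0,_)→(p0,1,+1)
state=p0 head=2 tape=111[_]#01   (p0,_)→(p0,1,+1)
state=p0 head=3 tape=1111[#]01   (p0,#)→(p1,_,-1)
state=p1 head=2 tape=111[1]_01   (p1,1)→(p0,1,0)
state=p0 head=2 tape=111[1]_01   (p0,1)→(p0,_,0)
state=p0 head=2 tape=111[_]_01   (p0,_)→(p0,1,+1)
state=p0 head=3 tape=1111[_]01   (p0,_)→(p0,1,+1)
state=p0 head=4 tape=11111[0]1
Cell 0 holds 1 when M halts.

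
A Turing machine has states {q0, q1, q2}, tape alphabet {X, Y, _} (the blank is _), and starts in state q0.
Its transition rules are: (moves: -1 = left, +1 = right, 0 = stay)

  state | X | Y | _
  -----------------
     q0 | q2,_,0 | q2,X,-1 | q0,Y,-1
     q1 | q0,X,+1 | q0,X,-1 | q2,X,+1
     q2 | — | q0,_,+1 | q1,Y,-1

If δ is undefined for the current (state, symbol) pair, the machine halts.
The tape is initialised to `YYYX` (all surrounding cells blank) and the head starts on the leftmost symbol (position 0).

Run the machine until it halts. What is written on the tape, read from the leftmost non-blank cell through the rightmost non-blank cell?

state=q0 head=0 tape=__[Y]YYX   (q0,Y)→(q2,X,-1)
state=q2 head=-1 tape=_[_]XYYX   (q2,_)→(q1,Y,-1)
state=q1 head=-2 tape=[_]YXYYX   (q1,_)→(q2,X,+1)
state=q2 head=-1 tape=X[Y]XYYX   (q2,Y)→(q0,_,+1)
state=q0 head=0 tape=X_[X]YYX   (q0,X)→(q2,_,0)
state=q2 head=0 tape=X_[_]YYX   (q2,_)→(q1,Y,-1)
state=q1 head=-1 tape=X[_]YYYX   (q1,_)→(q2,X,+1)
state=q2 head=0 tape=XX[Y]YYX   (q2,Y)→(q0,_,+1)
state=q0 head=1 tape=XX_[Y]YX   (q0,Y)→(q2,X,-1)
state=q2 head=0 tape=XX[_]XYX   (q2,_)→(q1,Y,-1)
state=q1 head=-1 tape=X[X]YXYX   (q1,X)→(q0,X,+1)
state=q0 head=0 tape=XX[Y]XYX   (q0,Y)→(q2,X,-1)
state=q2 head=-1 tape=X[X]XXYX
The non-blank tape span at halt is XXXXYX.

XXXXYX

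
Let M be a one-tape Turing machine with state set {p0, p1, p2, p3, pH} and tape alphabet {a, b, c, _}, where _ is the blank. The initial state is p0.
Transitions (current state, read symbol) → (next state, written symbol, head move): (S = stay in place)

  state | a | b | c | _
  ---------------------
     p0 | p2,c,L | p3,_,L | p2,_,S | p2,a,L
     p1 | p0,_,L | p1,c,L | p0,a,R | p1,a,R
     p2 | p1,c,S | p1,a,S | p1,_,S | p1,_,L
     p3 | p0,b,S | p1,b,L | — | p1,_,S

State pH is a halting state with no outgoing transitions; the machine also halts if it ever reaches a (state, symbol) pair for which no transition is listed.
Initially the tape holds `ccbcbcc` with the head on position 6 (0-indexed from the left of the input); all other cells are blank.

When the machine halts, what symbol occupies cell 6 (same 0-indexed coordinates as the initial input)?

_

state=p0 head=6 tape=ccbcbc[c]   (p0,c)→(p2,_,S)
state=p2 head=6 tape=ccbcbc[_]   (p2,_)→(p1,_,L)
state=p1 head=5 tape=ccbcb[c]_   (p1,c)→(p0,a,R)
state=p0 head=6 tape=ccbcba[_]   (p0,_)→(p2,a,L)
state=p2 head=5 tape=ccbcb[a]a   (p2,a)→(p1,c,S)
state=p1 head=5 tape=ccbcb[c]a   (p1,c)→(p0,a,R)
state=p0 head=6 tape=ccbcba[a]   (p0,a)→(p2,c,L)
state=p2 head=5 tape=ccbcb[a]c   (p2,a)→(p1,c,S)
state=p1 head=5 tape=ccbcb[c]c   (p1,c)→(p0,a,R)
state=p0 head=6 tape=ccbcba[c]   (p0,c)→(p2,_,S)
state=p2 head=6 tape=ccbcba[_]   (p2,_)→(p1,_,L)
state=p1 head=5 tape=ccbcb[a]_   (p1,a)→(p0,_,L)
state=p0 head=4 tape=ccbc[b]__   (p0,b)→(p3,_,L)
state=p3 head=3 tape=ccb[c]___
Cell 6 holds _ when M halts.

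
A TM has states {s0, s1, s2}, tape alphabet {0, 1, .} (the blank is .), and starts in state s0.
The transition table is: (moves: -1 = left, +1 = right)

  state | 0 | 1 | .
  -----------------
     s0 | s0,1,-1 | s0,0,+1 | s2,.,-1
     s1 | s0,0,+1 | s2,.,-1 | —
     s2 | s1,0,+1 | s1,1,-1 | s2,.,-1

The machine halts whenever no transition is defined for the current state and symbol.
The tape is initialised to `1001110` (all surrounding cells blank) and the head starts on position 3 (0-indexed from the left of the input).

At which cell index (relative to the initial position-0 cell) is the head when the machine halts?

s0 | 100[1]110.   read 1 → write 0, move +1, go to s0
s0 | 1000[1]10.   read 1 → write 0, move +1, go to s0
s0 | 10000[1]0.   read 1 → write 0, move +1, go to s0
s0 | 100000[0].   read 0 → write 1, move -1, go to s0
s0 | 10000[0]1.   read 0 → write 1, move -1, go to s0
s0 | 1000[0]11.   read 0 → write 1, move -1, go to s0
s0 | 100[0]111.   read 0 → write 1, move -1, go to s0
s0 | 10[0]1111.   read 0 → write 1, move -1, go to s0
s0 | 1[0]11111.   read 0 → write 1, move -1, go to s0
s0 | [1]111111.   read 1 → write 0, move +1, go to s0
s0 | 0[1]11111.   read 1 → write 0, move +1, go to s0
s0 | 00[1]1111.   read 1 → write 0, move +1, go to s0
s0 | 000[1]111.   read 1 → write 0, move +1, go to s0
s0 | 0000[1]11.   read 1 → write 0, move +1, go to s0
s0 | 00000[1]1.   read 1 → write 0, move +1, go to s0
s0 | 000000[1].   read 1 → write 0, move +1, go to s0
s0 | 0000000[.]   read . → write ., move -1, go to s2
s2 | 000000[0].   read 0 → write 0, move +1, go to s1
s1 | 0000000[.]
At halt the head is at cell 7.

7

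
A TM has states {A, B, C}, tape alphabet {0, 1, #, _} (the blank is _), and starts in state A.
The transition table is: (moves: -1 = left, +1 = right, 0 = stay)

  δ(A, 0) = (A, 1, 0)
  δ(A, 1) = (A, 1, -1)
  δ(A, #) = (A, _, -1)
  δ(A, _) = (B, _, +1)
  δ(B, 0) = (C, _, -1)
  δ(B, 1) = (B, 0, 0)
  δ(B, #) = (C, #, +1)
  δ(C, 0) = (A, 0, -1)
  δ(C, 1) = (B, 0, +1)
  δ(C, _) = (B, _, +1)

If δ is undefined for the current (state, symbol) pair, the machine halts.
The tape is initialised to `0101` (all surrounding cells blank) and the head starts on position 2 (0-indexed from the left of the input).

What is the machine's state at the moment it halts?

B

state=A head=2 tape=_01[0]1   (A,0)→(A,1,0)
state=A head=2 tape=_01[1]1   (A,1)→(A,1,-1)
state=A head=1 tape=_0[1]11   (A,1)→(A,1,-1)
state=A head=0 tape=_[0]111   (A,0)→(A,1,0)
state=A head=0 tape=_[1]111   (A,1)→(A,1,-1)
state=A head=-1 tape=[_]1111   (A,_)→(B,_,+1)
state=B head=0 tape=_[1]111   (B,1)→(B,0,0)
state=B head=0 tape=_[0]111   (B,0)→(C,_,-1)
state=C head=-1 tape=[_]_111   (C,_)→(B,_,+1)
state=B head=0 tape=_[_]111
No transition is defined for (B, _); M halts in state B.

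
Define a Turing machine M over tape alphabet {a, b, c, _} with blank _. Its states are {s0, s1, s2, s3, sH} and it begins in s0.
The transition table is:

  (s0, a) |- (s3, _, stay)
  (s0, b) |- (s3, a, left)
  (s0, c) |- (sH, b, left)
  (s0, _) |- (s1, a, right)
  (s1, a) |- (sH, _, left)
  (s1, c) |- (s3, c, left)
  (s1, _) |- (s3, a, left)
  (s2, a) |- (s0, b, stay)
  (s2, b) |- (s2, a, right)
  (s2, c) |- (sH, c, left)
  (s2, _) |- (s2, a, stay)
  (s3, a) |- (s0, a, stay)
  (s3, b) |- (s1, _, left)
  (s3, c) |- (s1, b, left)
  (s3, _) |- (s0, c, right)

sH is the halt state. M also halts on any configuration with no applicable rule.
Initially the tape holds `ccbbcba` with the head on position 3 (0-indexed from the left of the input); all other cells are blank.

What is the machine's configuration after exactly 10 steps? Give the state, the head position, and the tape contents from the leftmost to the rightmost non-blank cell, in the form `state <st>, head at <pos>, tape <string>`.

state=s0 head=3 tape=__ccb[b]cba   (s0,b)→(s3,a,left)
state=s3 head=2 tape=__cc[b]acba   (s3,b)→(s1,_,left)
state=s1 head=1 tape=__c[c]_acba   (s1,c)→(s3,c,left)
state=s3 head=0 tape=__[c]c_acba   (s3,c)→(s1,b,left)
state=s1 head=-1 tape=_[_]bc_acba   (s1,_)→(s3,a,left)
state=s3 head=-2 tape=[_]abc_acba   (s3,_)→(s0,c,right)
state=s0 head=-1 tape=c[a]bc_acba   (s0,a)→(s3,_,stay)
state=s3 head=-1 tape=c[_]bc_acba   (s3,_)→(s0,c,right)
state=s0 head=0 tape=cc[b]c_acba   (s0,b)→(s3,a,left)
state=s3 head=-1 tape=c[c]ac_acba   (s3,c)→(s1,b,left)
state=s1 head=-2 tape=[c]bac_acba
After 10 steps: state s1, head at -2, tape cbac_acba.

state s1, head at -2, tape cbac_acba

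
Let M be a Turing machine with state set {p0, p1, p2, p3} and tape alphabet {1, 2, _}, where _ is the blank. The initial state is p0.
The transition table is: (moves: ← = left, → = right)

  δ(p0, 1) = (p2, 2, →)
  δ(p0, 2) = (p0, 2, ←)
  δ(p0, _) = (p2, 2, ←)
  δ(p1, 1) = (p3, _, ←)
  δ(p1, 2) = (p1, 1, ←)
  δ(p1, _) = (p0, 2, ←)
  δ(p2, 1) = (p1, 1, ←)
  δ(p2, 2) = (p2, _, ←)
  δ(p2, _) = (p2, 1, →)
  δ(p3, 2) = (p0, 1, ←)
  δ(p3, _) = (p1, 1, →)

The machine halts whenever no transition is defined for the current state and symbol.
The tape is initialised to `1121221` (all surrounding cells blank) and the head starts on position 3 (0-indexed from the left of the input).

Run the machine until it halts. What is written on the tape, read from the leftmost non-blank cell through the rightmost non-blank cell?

11_1___21

state=p0 head=3 tape=__112[1]221   (p0,1)→(p2,2,→)
state=p2 head=4 tape=__1122[2]21   (p2,2)→(p2,_,←)
state=p2 head=3 tape=__112[2]_21   (p2,2)→(p2,_,←)
state=p2 head=2 tape=__11[2]__21   (p2,2)→(p2,_,←)
state=p2 head=1 tape=__1[1]___21   (p2,1)→(p1,1,←)
state=p1 head=0 tape=__[1]1___21   (p1,1)→(p3,_,←)
state=p3 head=-1 tape=_[_]_1___21   (p3,_)→(p1,1,→)
state=p1 head=0 tape=_1[_]1___21   (p1,_)→(p0,2,←)
state=p0 head=-1 tape=_[1]21___21   (p0,1)→(p2,2,→)
state=p2 head=0 tape=_2[2]1___21   (p2,2)→(p2,_,←)
state=p2 head=-1 tape=_[2]_1___21   (p2,2)→(p2,_,←)
state=p2 head=-2 tape=[_]__1___21   (p2,_)→(p2,1,→)
state=p2 head=-1 tape=1[_]_1___21   (p2,_)→(p2,1,→)
state=p2 head=0 tape=11[_]1___21   (p2,_)→(p2,1,→)
state=p2 head=1 tape=111[1]___21   (p2,1)→(p1,1,←)
state=p1 head=0 tape=11[1]1___21   (p1,1)→(p3,_,←)
state=p3 head=-1 tape=1[1]_1___21
The non-blank tape span at halt is 11_1___21.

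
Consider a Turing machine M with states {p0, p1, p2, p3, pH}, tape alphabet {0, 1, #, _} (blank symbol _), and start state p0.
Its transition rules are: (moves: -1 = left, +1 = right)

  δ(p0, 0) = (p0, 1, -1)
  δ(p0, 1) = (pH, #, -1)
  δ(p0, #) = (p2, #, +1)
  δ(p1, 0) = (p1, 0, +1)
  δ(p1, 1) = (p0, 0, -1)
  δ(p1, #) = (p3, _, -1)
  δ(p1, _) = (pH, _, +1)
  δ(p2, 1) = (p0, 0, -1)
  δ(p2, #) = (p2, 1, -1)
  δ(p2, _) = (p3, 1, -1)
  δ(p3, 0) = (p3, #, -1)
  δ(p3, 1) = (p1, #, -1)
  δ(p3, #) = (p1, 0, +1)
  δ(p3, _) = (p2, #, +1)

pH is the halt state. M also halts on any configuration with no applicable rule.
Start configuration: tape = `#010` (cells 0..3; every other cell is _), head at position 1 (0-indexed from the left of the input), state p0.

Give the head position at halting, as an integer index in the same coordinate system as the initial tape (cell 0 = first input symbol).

p0 | #[0]10   read 0 → write 1, move -1, go to p0
p0 | [#]110   read # → write #, move +1, go to p2
p2 | #[1]10   read 1 → write 0, move -1, go to p0
p0 | [#]010   read # → write #, move +1, go to p2
p2 | #[0]10
At halt the head is at cell 1.

1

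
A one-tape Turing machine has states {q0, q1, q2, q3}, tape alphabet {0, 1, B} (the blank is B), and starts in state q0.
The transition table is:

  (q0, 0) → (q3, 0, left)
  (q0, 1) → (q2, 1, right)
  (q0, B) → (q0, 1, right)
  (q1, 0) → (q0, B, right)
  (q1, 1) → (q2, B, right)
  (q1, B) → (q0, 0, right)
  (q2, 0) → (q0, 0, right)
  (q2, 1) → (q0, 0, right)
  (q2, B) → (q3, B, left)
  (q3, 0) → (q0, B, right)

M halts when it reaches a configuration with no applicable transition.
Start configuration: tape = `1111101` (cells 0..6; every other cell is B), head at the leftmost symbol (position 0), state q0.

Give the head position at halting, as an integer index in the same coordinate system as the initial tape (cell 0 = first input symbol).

q0 | [1]111101B   read 1 → write 1, move right, go to q2
q2 | 1[1]11101B   read 1 → write 0, move right, go to q0
q0 | 10[1]1101B   read 1 → write 1, move right, go to q2
q2 | 101[1]101B   read 1 → write 0, move right, go to q0
q0 | 1010[1]01B   read 1 → write 1, move right, go to q2
q2 | 10101[0]1B   read 0 → write 0, move right, go to q0
q0 | 101010[1]B   read 1 → write 1, move right, go to q2
q2 | 1010101[B]   read B → write B, move left, go to q3
q3 | 101010[1]B
At halt the head is at cell 6.

6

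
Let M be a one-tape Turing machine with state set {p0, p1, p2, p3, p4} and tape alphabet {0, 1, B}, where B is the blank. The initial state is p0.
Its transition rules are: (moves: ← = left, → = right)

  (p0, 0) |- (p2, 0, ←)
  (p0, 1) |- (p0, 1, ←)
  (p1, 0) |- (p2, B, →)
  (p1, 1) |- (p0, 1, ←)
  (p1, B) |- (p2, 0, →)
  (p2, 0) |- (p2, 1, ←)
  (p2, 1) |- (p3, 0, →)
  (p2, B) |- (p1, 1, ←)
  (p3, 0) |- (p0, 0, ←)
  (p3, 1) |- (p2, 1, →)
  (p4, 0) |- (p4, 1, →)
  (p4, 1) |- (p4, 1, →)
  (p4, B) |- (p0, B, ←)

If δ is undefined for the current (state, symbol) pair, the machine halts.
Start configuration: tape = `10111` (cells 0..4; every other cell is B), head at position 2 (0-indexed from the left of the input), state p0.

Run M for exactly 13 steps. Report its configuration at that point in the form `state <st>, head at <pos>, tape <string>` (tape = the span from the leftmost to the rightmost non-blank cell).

state=p0 head=2 tape=BBBB10[1]11   (p0,1)→(p0,1,←)
state=p0 head=1 tape=BBBB1[0]111   (p0,0)→(p2,0,←)
state=p2 head=0 tape=BBBB[1]0111   (p2,1)→(p3,0,→)
state=p3 head=1 tape=BBBB0[0]111   (p3,0)→(p0,0,←)
state=p0 head=0 tape=BBBB[0]0111   (p0,0)→(p2,0,←)
state=p2 head=-1 tape=BBB[B]00111   (p2,B)→(p1,1,←)
state=p1 head=-2 tape=BB[B]100111   (p1,B)→(p2,0,→)
state=p2 head=-1 tape=BB0[1]00111   (p2,1)→(p3,0,→)
state=p3 head=0 tape=BB00[0]0111   (p3,0)→(p0,0,←)
state=p0 head=-1 tape=BB0[0]00111   (p0,0)→(p2,0,←)
state=p2 head=-2 tape=BB[0]000111   (p2,0)→(p2,1,←)
state=p2 head=-3 tape=B[B]1000111   (p2,B)→(p1,1,←)
state=p1 head=-4 tape=[B]11000111   (p1,B)→(p2,0,→)
state=p2 head=-3 tape=0[1]1000111
After 13 steps: state p2, head at -3, tape 011000111.

state p2, head at -3, tape 011000111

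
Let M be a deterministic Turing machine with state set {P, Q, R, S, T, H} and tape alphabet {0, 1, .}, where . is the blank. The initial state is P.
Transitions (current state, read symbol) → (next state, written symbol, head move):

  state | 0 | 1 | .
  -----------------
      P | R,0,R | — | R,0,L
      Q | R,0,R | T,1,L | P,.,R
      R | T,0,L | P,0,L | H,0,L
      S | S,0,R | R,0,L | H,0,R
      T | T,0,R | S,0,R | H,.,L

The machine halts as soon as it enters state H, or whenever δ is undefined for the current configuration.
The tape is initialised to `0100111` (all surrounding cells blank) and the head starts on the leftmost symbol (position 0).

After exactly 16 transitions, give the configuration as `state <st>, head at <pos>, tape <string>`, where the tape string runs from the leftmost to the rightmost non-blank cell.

P | [0]100111..   read 0 → write 0, move R, go to R
R | 0[1]00111..   read 1 → write 0, move L, go to P
P | [0]000111..   read 0 → write 0, move R, go to R
R | 0[0]00111..   read 0 → write 0, move L, go to T
T | [0]000111..   read 0 → write 0, move R, go to T
T | 0[0]00111..   read 0 → write 0, move R, go to T
T | 00[0]0111..   read 0 → write 0, move R, go to T
T | 000[0]111..   read 0 → write 0, move R, go to T
T | 0000[1]11..   read 1 → write 0, move R, go to S
S | 00000[1]1..   read 1 → write 0, move L, go to R
R | 0000[0]01..   read 0 → write 0, move L, go to T
T | 000[0]001..   read 0 → write 0, move R, go to T
T | 0000[0]01..   read 0 → write 0, move R, go to T
T | 00000[0]1..   read 0 → write 0, move R, go to T
T | 000000[1]..   read 1 → write 0, move R, go to S
S | 0000000[.].   read . → write 0, move R, go to H
H | 00000000[.]
After 16 steps: state H, head at 8, tape 00000000.

state H, head at 8, tape 00000000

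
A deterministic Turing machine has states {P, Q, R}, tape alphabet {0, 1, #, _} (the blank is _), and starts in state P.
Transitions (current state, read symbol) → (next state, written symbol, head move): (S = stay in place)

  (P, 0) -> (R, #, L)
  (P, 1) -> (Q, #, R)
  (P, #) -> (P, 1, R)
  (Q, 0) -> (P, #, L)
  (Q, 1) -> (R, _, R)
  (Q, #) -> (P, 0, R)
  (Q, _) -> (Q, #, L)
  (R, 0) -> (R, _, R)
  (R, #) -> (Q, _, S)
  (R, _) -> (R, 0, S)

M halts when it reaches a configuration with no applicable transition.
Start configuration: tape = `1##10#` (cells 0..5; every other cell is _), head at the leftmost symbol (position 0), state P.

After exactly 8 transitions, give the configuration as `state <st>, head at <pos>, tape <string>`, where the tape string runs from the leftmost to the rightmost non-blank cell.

P | [1]##10#_   read 1 → write #, move R, go to Q
Q | #[#]#10#_   read # → write 0, move R, go to P
P | #0[#]10#_   read # → write 1, move R, go to P
P | #01[1]0#_   read 1 → write #, move R, go to Q
Q | #01#[0]#_   read 0 → write #, move L, go to P
P | #01[#]##_   read # → write 1, move R, go to P
P | #011[#]#_   read # → write 1, move R, go to P
P | #0111[#]_   read # → write 1, move R, go to P
P | #01111[_]
After 8 steps: state P, head at 6, tape #01111.

state P, head at 6, tape #01111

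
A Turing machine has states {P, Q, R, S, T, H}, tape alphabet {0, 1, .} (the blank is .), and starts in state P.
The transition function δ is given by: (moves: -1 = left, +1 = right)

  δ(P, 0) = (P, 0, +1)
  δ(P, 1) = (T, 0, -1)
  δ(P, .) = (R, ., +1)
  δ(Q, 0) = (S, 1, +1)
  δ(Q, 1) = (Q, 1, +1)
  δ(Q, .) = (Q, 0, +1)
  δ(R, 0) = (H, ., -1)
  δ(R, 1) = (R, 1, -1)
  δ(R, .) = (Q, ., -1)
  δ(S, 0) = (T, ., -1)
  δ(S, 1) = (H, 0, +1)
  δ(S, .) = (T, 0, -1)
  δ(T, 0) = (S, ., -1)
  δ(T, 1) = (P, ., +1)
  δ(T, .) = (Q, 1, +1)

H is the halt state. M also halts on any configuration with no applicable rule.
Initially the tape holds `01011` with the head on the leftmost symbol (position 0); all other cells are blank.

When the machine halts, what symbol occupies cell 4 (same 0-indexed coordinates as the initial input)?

P | ..[0]1011.   read 0 → write 0, move +1, go to P
P | ..0[1]011.   read 1 → write 0, move -1, go to T
T | ..[0]0011.   read 0 → write ., move -1, go to S
S | .[.].0011.   read . → write 0, move -1, go to T
T | [.]0.0011.   read . → write 1, move +1, go to Q
Q | 1[0].0011.   read 0 → write 1, move +1, go to S
S | 11[.]0011.   read . → write 0, move -1, go to T
T | 1[1]00011.   read 1 → write ., move +1, go to P
P | 1.[0]0011.   read 0 → write 0, move +1, go to P
P | 1.0[0]011.   read 0 → write 0, move +1, go to P
P | 1.00[0]11.   read 0 → write 0, move +1, go to P
P | 1.000[1]1.   read 1 → write 0, move -1, go to T
T | 1.00[0]01.   read 0 → write ., move -1, go to S
S | 1.0[0].01.   read 0 → write ., move -1, go to T
T | 1.[0]..01.   read 0 → write ., move -1, go to S
S | 1[.]...01.   read . → write 0, move -1, go to T
T | [1]0...01.   read 1 → write ., move +1, go to P
P | .[0]...01.   read 0 → write 0, move +1, go to P
P | .0[.]..01.   read . → write ., move +1, go to R
R | .0.[.].01.   read . → write ., move -1, go to Q
Q | .0[.]..01.   read . → write 0, move +1, go to Q
Q | .00[.].01.   read . → write 0, move +1, go to Q
Q | .000[.]01.   read . → write 0, move +1, go to Q
Q | .0000[0]1.   read 0 → write 1, move +1, go to S
S | .00001[1].   read 1 → write 0, move +1, go to H
H | .000010[.]
Cell 4 holds 0 when M halts.

0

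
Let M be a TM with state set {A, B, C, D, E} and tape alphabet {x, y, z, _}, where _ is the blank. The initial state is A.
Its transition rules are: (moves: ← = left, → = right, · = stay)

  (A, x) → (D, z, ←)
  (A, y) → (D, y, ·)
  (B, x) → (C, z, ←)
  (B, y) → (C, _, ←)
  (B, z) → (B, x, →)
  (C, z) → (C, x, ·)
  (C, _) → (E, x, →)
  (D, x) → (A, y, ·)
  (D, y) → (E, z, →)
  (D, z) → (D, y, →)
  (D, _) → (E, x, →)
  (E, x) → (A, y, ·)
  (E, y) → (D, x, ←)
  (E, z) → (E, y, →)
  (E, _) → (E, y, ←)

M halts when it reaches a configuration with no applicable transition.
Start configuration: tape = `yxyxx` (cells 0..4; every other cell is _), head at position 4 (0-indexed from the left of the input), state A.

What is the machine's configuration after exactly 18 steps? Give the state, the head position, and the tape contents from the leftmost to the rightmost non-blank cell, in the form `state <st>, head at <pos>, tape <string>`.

A | yxyx[x]__   read x → write z, move ←, go to D
D | yxy[x]z__   read x → write y, move ·, go to A
A | yxy[y]z__   read y → write y, move ·, go to D
D | yxy[y]z__   read y → write z, move →, go to E
E | yxyz[z]__   read z → write y, move →, go to E
E | yxyzy[_]_   read _ → write y, move ←, go to E
E | yxyz[y]y_   read y → write x, move ←, go to D
D | yxy[z]xy_   read z → write y, move →, go to D
D | yxyy[x]y_   read x → write y, move ·, go to A
A | yxyy[y]y_   read y → write y, move ·, go to D
D | yxyy[y]y_   read y → write z, move →, go to E
E | yxyyz[y]_   read y → write x, move ←, go to D
D | yxyy[z]x_   read z → write y, move →, go to D
D | yxyyy[x]_   read x → write y, move ·, go to A
A | yxyyy[y]_   read y → write y, move ·, go to D
D | yxyyy[y]_   read y → write z, move →, go to E
E | yxyyyz[_]   read _ → write y, move ←, go to E
E | yxyyy[z]y   read z → write y, move →, go to E
E | yxyyyy[y]
After 18 steps: state E, head at 6, tape yxyyyyy.

state E, head at 6, tape yxyyyyy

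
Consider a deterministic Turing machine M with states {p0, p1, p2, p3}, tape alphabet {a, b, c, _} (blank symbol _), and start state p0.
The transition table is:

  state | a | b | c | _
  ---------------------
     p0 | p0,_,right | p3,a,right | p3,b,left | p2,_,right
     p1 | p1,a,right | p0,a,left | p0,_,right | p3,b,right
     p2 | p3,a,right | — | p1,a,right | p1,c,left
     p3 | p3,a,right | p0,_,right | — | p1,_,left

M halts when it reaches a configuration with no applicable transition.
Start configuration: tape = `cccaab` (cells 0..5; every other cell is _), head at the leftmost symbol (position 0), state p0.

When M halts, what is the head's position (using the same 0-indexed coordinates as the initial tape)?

p0 | ___[c]ccaab   read c → write b, move left, go to p3
p3 | __[_]bccaab   read _ → write _, move left, go to p1
p1 | _[_]_bccaab   read _ → write b, move right, go to p3
p3 | _b[_]bccaab   read _ → write _, move left, go to p1
p1 | _[b]_bccaab   read b → write a, move left, go to p0
p0 | [_]a_bccaab   read _ → write _, move right, go to p2
p2 | _[a]_bccaab   read a → write a, move right, go to p3
p3 | _a[_]bccaab   read _ → write _, move left, go to p1
p1 | _[a]_bccaab   read a → write a, move right, go to p1
p1 | _a[_]bccaab   read _ → write b, move right, go to p3
p3 | _ab[b]ccaab   read b → write _, move right, go to p0
p0 | _ab_[c]caab   read c → write b, move left, go to p3
p3 | _ab[_]bcaab   read _ → write _, move left, go to p1
p1 | _a[b]_bcaab   read b → write a, move left, go to p0
p0 | _[a]a_bcaab   read a → write _, move right, go to p0
p0 | __[a]_bcaab   read a → write _, move right, go to p0
p0 | ___[_]bcaab   read _ → write _, move right, go to p2
p2 | ____[b]caab
At halt the head is at cell 1.

1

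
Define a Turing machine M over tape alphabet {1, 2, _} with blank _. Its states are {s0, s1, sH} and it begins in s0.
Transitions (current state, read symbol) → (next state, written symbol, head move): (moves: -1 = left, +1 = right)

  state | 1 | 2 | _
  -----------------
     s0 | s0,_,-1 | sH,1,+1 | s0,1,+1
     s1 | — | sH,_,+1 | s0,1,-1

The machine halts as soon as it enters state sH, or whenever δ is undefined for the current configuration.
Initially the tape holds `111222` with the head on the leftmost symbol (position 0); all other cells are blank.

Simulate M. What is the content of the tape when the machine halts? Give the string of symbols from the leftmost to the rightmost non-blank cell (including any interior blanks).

111111122

state=s0 head=0 tape=___[1]11222   (s0,1)→(s0,_,-1)
state=s0 head=-1 tape=__[_]_11222   (s0,_)→(s0,1,+1)
state=s0 head=0 tape=__1[_]11222   (s0,_)→(s0,1,+1)
state=s0 head=1 tape=__11[1]1222   (s0,1)→(s0,_,-1)
state=s0 head=0 tape=__1[1]_1222   (s0,1)→(s0,_,-1)
state=s0 head=-1 tape=__[1]__1222   (s0,1)→(s0,_,-1)
state=s0 head=-2 tape=_[_]___1222   (s0,_)→(s0,1,+1)
state=s0 head=-1 tape=_1[_]__1222   (s0,_)→(s0,1,+1)
state=s0 head=0 tape=_11[_]_1222   (s0,_)→(s0,1,+1)
state=s0 head=1 tape=_111[_]1222   (s0,_)→(s0,1,+1)
state=s0 head=2 tape=_1111[1]222   (s0,1)→(s0,_,-1)
state=s0 head=1 tape=_111[1]_222   (s0,1)→(s0,_,-1)
state=s0 head=0 tape=_11[1]__222   (s0,1)→(s0,_,-1)
state=s0 head=-1 tape=_1[1]___222   (s0,1)→(s0,_,-1)
state=s0 head=-2 tape=_[1]____222   (s0,1)→(s0,_,-1)
state=s0 head=-3 tape=[_]_____222   (s0,_)→(s0,1,+1)
state=s0 head=-2 tape=1[_]____222   (s0,_)→(s0,1,+1)
state=s0 head=-1 tape=11[_]___222   (s0,_)→(s0,1,+1)
state=s0 head=0 tape=111[_]__222   (s0,_)→(s0,1,+1)
state=s0 head=1 tape=1111[_]_222   (s0,_)→(s0,1,+1)
state=s0 head=2 tape=11111[_]222   (s0,_)→(s0,1,+1)
state=s0 head=3 tape=111111[2]22   (s0,2)→(sH,1,+1)
state=sH head=4 tape=1111111[2]2
The non-blank tape span at halt is 111111122.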